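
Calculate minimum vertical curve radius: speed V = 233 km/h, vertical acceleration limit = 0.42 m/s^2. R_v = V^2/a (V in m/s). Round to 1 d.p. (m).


Convert speed: V = 233 / 3.6 = 64.7222 m/s
V^2 = 4188.966 m^2/s^2
R_v = 4188.966 / 0.42
R_v = 9973.7 m

9973.7


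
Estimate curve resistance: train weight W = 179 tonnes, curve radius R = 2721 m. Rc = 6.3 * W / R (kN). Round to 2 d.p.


Rc = 6.3 * W / R
Rc = 6.3 * 179 / 2721
Rc = 1127.7 / 2721
Rc = 0.41 kN

0.41


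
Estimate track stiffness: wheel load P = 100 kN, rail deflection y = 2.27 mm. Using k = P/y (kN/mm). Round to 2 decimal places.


Track stiffness k = P / y
k = 100 / 2.27
k = 44.05 kN/mm

44.05


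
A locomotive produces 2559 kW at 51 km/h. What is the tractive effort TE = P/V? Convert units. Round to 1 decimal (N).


Convert: P = 2559 kW = 2559000 W
V = 51 / 3.6 = 14.1667 m/s
TE = 2559000 / 14.1667
TE = 180635.3 N

180635.3


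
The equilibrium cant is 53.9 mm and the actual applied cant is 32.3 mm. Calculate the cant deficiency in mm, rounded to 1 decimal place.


Cant deficiency = equilibrium cant - actual cant
CD = 53.9 - 32.3
CD = 21.6 mm

21.6


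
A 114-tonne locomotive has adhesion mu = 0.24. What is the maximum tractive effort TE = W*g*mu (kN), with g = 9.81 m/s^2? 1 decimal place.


TE_max = W * g * mu
TE_max = 114 * 9.81 * 0.24
TE_max = 1118.34 * 0.24
TE_max = 268.4 kN

268.4


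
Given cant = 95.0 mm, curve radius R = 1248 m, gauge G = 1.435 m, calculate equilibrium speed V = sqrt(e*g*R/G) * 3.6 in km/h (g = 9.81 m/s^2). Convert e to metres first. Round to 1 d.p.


Convert cant: e = 95.0 mm = 0.0950 m
V_ms = sqrt(0.0950 * 9.81 * 1248 / 1.435)
V_ms = sqrt(810.504251) = 28.4694 m/s
V = 28.4694 * 3.6 = 102.5 km/h

102.5


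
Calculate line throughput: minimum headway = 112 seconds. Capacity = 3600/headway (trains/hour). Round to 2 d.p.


Capacity = 3600 / headway
Capacity = 3600 / 112
Capacity = 32.14 trains/hour

32.14


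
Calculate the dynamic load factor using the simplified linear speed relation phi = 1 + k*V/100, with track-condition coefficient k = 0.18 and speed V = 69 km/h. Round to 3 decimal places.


phi = 1 + k * V / 100
phi = 1 + 0.18 * 69 / 100
phi = 1 + 0.1242
phi = 1.124

1.124


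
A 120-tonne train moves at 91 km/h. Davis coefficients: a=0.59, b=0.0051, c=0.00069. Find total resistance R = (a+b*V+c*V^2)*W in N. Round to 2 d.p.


b*V = 0.0051 * 91 = 0.4641
c*V^2 = 0.00069 * 8281 = 5.71389
R_per_t = 0.59 + 0.4641 + 5.71389 = 6.76799 N/t
R_total = 6.76799 * 120 = 812.16 N

812.16


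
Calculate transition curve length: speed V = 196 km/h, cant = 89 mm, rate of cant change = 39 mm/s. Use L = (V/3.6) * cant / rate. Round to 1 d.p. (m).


Convert speed: V = 196 / 3.6 = 54.4444 m/s
L = 54.4444 * 89 / 39
L = 4845.5556 / 39
L = 124.2 m

124.2


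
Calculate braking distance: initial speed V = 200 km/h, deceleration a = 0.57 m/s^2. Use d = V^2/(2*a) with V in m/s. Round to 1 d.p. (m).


Convert speed: V = 200 / 3.6 = 55.5556 m/s
V^2 = 3086.4198
d = 3086.4198 / (2 * 0.57)
d = 3086.4198 / 1.14
d = 2707.4 m

2707.4


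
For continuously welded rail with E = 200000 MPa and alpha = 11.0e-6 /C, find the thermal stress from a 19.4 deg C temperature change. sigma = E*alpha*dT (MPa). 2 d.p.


sigma = E * alpha * dT
sigma = 200000 * 11.0e-6 * 19.4
sigma = 2.2 * 19.4
sigma = 42.68 MPa

42.68


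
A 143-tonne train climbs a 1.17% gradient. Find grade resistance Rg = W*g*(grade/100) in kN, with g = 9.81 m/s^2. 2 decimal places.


Rg = W * 9.81 * grade / 100
Rg = 143 * 9.81 * 1.17 / 100
Rg = 1402.83 * 0.0117
Rg = 16.41 kN

16.41


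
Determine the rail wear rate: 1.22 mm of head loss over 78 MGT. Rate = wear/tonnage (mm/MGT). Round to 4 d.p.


Wear rate = total wear / cumulative tonnage
Rate = 1.22 / 78
Rate = 0.0156 mm/MGT

0.0156


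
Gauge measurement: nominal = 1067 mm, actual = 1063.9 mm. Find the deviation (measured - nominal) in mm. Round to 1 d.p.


Deviation = measured - nominal
Deviation = 1063.9 - 1067
Deviation = -3.1 mm

-3.1


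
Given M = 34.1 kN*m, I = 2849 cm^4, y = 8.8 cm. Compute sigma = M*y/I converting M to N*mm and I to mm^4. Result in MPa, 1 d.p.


Convert units:
M = 34.1 kN*m = 34100000 N*mm
y = 8.8 cm = 88 mm
I = 2849 cm^4 = 28490000 mm^4
sigma = 34100000 * 88 / 28490000
sigma = 105.3 MPa

105.3


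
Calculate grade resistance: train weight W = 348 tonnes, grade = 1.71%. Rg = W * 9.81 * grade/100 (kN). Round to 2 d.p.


Rg = W * 9.81 * grade / 100
Rg = 348 * 9.81 * 1.71 / 100
Rg = 3413.88 * 0.0171
Rg = 58.38 kN

58.38


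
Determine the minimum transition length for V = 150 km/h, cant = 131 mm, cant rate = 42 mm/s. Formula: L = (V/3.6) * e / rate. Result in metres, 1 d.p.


Convert speed: V = 150 / 3.6 = 41.6667 m/s
L = 41.6667 * 131 / 42
L = 5458.3333 / 42
L = 130.0 m

130.0


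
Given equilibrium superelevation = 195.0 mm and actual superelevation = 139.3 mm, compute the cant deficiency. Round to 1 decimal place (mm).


Cant deficiency = equilibrium cant - actual cant
CD = 195.0 - 139.3
CD = 55.7 mm

55.7


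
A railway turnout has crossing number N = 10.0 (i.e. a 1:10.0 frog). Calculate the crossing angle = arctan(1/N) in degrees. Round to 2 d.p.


1/N = 1/10.0 = 0.1
angle = arctan(0.1) = 0.099669 rad
angle = 0.099669 * 180/pi = 5.71 degrees

5.71


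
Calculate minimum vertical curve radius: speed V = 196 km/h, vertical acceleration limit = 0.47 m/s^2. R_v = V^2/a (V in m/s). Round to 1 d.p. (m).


Convert speed: V = 196 / 3.6 = 54.4444 m/s
V^2 = 2964.1975 m^2/s^2
R_v = 2964.1975 / 0.47
R_v = 6306.8 m

6306.8


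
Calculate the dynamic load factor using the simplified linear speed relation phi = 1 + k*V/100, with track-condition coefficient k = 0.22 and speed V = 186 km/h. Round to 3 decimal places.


phi = 1 + k * V / 100
phi = 1 + 0.22 * 186 / 100
phi = 1 + 0.4092
phi = 1.409

1.409


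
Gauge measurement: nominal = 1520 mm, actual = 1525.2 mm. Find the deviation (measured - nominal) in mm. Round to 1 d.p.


Deviation = measured - nominal
Deviation = 1525.2 - 1520
Deviation = 5.2 mm

5.2


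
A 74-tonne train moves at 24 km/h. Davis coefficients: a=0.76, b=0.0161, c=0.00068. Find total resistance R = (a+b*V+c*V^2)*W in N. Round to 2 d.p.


b*V = 0.0161 * 24 = 0.3864
c*V^2 = 0.00068 * 576 = 0.39168
R_per_t = 0.76 + 0.3864 + 0.39168 = 1.53808 N/t
R_total = 1.53808 * 74 = 113.82 N

113.82


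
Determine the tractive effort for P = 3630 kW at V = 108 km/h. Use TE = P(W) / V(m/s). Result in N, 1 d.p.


Convert: P = 3630 kW = 3630000 W
V = 108 / 3.6 = 30.0 m/s
TE = 3630000 / 30.0
TE = 121000.0 N

121000.0


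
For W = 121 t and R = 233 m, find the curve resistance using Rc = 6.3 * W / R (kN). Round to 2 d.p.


Rc = 6.3 * W / R
Rc = 6.3 * 121 / 233
Rc = 762.3 / 233
Rc = 3.27 kN

3.27


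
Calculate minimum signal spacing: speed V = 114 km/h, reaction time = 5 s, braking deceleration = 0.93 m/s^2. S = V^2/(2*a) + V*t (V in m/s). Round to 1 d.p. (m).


V = 114 / 3.6 = 31.6667 m/s
Braking distance = 31.6667^2 / (2*0.93) = 539.1278 m
Sighting distance = 31.6667 * 5 = 158.3333 m
S = 539.1278 + 158.3333 = 697.5 m

697.5


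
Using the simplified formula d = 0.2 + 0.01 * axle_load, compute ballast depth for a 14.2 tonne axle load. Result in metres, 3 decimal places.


d = 0.2 + 0.01 * 14.2
d = 0.2 + 0.142
d = 0.342 m

0.342


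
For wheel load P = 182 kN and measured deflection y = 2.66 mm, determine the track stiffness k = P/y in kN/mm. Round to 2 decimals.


Track stiffness k = P / y
k = 182 / 2.66
k = 68.42 kN/mm

68.42


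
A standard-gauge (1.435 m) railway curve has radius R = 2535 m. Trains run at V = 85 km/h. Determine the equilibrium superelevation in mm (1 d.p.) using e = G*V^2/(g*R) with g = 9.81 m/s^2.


Convert speed: V = 85 / 3.6 = 23.6111 m/s
Apply formula: e = 1.435 * 23.6111^2 / (9.81 * 2535)
e = 1.435 * 557.4846 / 24868.35
e = 0.032169 m = 32.2 mm

32.2


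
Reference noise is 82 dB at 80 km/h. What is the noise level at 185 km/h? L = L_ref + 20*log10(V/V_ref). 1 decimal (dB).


V/V_ref = 185 / 80 = 2.3125
log10(2.3125) = 0.364082
20 * 0.364082 = 7.2816
L = 82 + 7.2816 = 89.3 dB

89.3


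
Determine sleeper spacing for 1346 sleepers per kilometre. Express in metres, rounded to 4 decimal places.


Spacing = 1000 m / number of sleepers
Spacing = 1000 / 1346
Spacing = 0.7429 m

0.7429


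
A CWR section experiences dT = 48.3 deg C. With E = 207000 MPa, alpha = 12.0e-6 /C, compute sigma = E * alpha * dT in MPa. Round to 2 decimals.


sigma = E * alpha * dT
sigma = 207000 * 12.0e-6 * 48.3
sigma = 2.484 * 48.3
sigma = 119.98 MPa

119.98


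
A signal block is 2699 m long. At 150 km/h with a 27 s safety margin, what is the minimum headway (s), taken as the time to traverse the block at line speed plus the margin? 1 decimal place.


V = 150 / 3.6 = 41.6667 m/s
Block traversal time = 2699 / 41.6667 = 64.776 s
Headway = 64.776 + 27
Headway = 91.8 s

91.8


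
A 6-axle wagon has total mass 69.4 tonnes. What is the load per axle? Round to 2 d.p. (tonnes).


Load per axle = total weight / number of axles
Load = 69.4 / 6
Load = 11.57 tonnes

11.57


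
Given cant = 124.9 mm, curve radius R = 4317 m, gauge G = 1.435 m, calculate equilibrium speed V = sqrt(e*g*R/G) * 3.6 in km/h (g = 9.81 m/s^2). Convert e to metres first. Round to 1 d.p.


Convert cant: e = 124.9 mm = 0.1249 m
V_ms = sqrt(0.1249 * 9.81 * 4317 / 1.435)
V_ms = sqrt(3686.053152) = 60.7129 m/s
V = 60.7129 * 3.6 = 218.6 km/h

218.6


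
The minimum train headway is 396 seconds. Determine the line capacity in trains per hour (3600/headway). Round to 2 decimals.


Capacity = 3600 / headway
Capacity = 3600 / 396
Capacity = 9.09 trains/hour

9.09


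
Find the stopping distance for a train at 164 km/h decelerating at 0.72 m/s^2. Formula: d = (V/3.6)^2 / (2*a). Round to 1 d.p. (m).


Convert speed: V = 164 / 3.6 = 45.5556 m/s
V^2 = 2075.3086
d = 2075.3086 / (2 * 0.72)
d = 2075.3086 / 1.44
d = 1441.2 m

1441.2


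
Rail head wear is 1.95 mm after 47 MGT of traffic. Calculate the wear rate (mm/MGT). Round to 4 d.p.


Wear rate = total wear / cumulative tonnage
Rate = 1.95 / 47
Rate = 0.0415 mm/MGT

0.0415


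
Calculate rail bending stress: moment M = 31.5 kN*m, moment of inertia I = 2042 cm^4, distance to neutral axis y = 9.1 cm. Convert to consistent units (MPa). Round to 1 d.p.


Convert units:
M = 31.5 kN*m = 31500000 N*mm
y = 9.1 cm = 91 mm
I = 2042 cm^4 = 20420000 mm^4
sigma = 31500000 * 91 / 20420000
sigma = 140.4 MPa

140.4


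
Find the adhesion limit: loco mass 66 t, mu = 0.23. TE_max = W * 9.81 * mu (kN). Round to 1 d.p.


TE_max = W * g * mu
TE_max = 66 * 9.81 * 0.23
TE_max = 647.46 * 0.23
TE_max = 148.9 kN

148.9


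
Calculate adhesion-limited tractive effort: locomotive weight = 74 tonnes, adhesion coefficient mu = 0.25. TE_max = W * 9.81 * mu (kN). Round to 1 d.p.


TE_max = W * g * mu
TE_max = 74 * 9.81 * 0.25
TE_max = 725.94 * 0.25
TE_max = 181.5 kN

181.5


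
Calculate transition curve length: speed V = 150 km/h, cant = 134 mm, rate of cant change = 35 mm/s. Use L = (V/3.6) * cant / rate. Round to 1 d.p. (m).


Convert speed: V = 150 / 3.6 = 41.6667 m/s
L = 41.6667 * 134 / 35
L = 5583.3333 / 35
L = 159.5 m

159.5


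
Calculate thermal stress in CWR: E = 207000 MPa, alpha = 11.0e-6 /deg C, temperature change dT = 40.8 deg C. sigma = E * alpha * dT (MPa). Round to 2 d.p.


sigma = E * alpha * dT
sigma = 207000 * 11.0e-6 * 40.8
sigma = 2.277 * 40.8
sigma = 92.90 MPa

92.90


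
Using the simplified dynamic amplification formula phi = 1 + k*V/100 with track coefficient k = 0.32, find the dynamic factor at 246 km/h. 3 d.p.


phi = 1 + k * V / 100
phi = 1 + 0.32 * 246 / 100
phi = 1 + 0.7872
phi = 1.787

1.787


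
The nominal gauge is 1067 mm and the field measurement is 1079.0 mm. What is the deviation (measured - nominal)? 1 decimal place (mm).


Deviation = measured - nominal
Deviation = 1079.0 - 1067
Deviation = 12.0 mm

12.0


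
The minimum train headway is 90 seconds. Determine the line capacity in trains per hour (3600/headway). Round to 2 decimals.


Capacity = 3600 / headway
Capacity = 3600 / 90
Capacity = 40.00 trains/hour

40.00


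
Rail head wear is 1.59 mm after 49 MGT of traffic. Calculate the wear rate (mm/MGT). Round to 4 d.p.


Wear rate = total wear / cumulative tonnage
Rate = 1.59 / 49
Rate = 0.0324 mm/MGT

0.0324


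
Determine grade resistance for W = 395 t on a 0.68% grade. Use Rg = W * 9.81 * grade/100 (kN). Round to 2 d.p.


Rg = W * 9.81 * grade / 100
Rg = 395 * 9.81 * 0.68 / 100
Rg = 3874.95 * 0.0068
Rg = 26.35 kN

26.35


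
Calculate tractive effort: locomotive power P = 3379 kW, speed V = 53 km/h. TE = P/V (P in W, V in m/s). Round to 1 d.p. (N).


Convert: P = 3379 kW = 3379000 W
V = 53 / 3.6 = 14.7222 m/s
TE = 3379000 / 14.7222
TE = 229517.0 N

229517.0


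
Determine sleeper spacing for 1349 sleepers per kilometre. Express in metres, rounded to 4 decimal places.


Spacing = 1000 m / number of sleepers
Spacing = 1000 / 1349
Spacing = 0.7413 m

0.7413


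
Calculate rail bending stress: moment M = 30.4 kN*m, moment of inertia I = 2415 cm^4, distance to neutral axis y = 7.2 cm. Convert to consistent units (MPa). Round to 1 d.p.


Convert units:
M = 30.4 kN*m = 30400000 N*mm
y = 7.2 cm = 72 mm
I = 2415 cm^4 = 24150000 mm^4
sigma = 30400000 * 72 / 24150000
sigma = 90.6 MPa

90.6


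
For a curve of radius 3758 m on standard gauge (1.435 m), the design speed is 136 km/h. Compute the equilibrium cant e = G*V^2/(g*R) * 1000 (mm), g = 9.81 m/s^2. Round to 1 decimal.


Convert speed: V = 136 / 3.6 = 37.7778 m/s
Apply formula: e = 1.435 * 37.7778^2 / (9.81 * 3758)
e = 1.435 * 1427.1605 / 36865.98
e = 0.055552 m = 55.6 mm

55.6


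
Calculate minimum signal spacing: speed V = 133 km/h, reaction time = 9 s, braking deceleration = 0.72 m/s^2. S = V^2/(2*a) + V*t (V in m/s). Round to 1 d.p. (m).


V = 133 / 3.6 = 36.9444 m/s
Braking distance = 36.9444^2 / (2*0.72) = 947.8416 m
Sighting distance = 36.9444 * 9 = 332.5 m
S = 947.8416 + 332.5 = 1280.3 m

1280.3


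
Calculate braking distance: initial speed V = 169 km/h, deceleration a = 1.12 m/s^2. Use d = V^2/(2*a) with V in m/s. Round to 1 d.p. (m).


Convert speed: V = 169 / 3.6 = 46.9444 m/s
V^2 = 2203.7809
d = 2203.7809 / (2 * 1.12)
d = 2203.7809 / 2.24
d = 983.8 m

983.8


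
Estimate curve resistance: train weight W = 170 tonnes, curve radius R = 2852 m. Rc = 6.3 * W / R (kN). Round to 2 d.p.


Rc = 6.3 * W / R
Rc = 6.3 * 170 / 2852
Rc = 1071.0 / 2852
Rc = 0.38 kN

0.38


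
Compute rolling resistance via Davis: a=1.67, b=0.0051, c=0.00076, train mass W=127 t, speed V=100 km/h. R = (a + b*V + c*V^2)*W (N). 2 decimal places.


b*V = 0.0051 * 100 = 0.51
c*V^2 = 0.00076 * 10000 = 7.6
R_per_t = 1.67 + 0.51 + 7.6 = 9.78 N/t
R_total = 9.78 * 127 = 1242.06 N

1242.06


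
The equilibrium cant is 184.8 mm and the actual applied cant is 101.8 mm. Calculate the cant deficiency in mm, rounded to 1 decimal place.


Cant deficiency = equilibrium cant - actual cant
CD = 184.8 - 101.8
CD = 83.0 mm

83.0


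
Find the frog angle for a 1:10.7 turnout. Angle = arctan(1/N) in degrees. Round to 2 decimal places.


1/N = 1/10.7 = 0.093458
angle = arctan(0.093458) = 0.093187 rad
angle = 0.093187 * 180/pi = 5.34 degrees

5.34


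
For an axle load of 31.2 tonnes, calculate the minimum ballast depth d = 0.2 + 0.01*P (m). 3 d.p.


d = 0.2 + 0.01 * 31.2
d = 0.2 + 0.312
d = 0.512 m

0.512


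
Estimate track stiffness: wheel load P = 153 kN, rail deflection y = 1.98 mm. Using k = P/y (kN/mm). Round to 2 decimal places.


Track stiffness k = P / y
k = 153 / 1.98
k = 77.27 kN/mm

77.27


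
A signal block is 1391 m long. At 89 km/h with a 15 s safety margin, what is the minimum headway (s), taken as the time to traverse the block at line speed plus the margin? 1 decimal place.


V = 89 / 3.6 = 24.7222 m/s
Block traversal time = 1391 / 24.7222 = 56.2652 s
Headway = 56.2652 + 15
Headway = 71.3 s

71.3


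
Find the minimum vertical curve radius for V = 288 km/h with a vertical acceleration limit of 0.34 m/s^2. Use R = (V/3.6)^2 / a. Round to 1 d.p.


Convert speed: V = 288 / 3.6 = 80.0 m/s
V^2 = 6400.0 m^2/s^2
R_v = 6400.0 / 0.34
R_v = 18823.5 m

18823.5


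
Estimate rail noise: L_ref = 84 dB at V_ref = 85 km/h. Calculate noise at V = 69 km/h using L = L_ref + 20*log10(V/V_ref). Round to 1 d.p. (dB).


V/V_ref = 69 / 85 = 0.811765
log10(0.811765) = -0.09057
20 * -0.09057 = -1.8114
L = 84 + -1.8114 = 82.2 dB

82.2


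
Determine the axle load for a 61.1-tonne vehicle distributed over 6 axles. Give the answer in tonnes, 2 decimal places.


Load per axle = total weight / number of axles
Load = 61.1 / 6
Load = 10.18 tonnes

10.18


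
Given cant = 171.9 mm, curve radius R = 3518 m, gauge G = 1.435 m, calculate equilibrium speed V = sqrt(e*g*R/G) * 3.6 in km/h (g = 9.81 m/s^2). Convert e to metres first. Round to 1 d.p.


Convert cant: e = 171.9 mm = 0.1719 m
V_ms = sqrt(0.1719 * 9.81 * 3518 / 1.435)
V_ms = sqrt(4134.174636) = 64.2975 m/s
V = 64.2975 * 3.6 = 231.5 km/h

231.5


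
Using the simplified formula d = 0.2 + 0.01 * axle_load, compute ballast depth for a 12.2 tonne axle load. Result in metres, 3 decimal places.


d = 0.2 + 0.01 * 12.2
d = 0.2 + 0.122
d = 0.322 m

0.322


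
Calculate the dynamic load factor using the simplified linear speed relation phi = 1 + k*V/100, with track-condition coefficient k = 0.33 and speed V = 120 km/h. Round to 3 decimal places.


phi = 1 + k * V / 100
phi = 1 + 0.33 * 120 / 100
phi = 1 + 0.396
phi = 1.396

1.396


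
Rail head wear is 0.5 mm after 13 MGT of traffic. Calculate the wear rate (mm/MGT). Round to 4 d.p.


Wear rate = total wear / cumulative tonnage
Rate = 0.5 / 13
Rate = 0.0385 mm/MGT

0.0385


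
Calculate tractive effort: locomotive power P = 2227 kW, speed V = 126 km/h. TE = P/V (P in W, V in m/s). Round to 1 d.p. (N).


Convert: P = 2227 kW = 2227000 W
V = 126 / 3.6 = 35.0 m/s
TE = 2227000 / 35.0
TE = 63628.6 N

63628.6


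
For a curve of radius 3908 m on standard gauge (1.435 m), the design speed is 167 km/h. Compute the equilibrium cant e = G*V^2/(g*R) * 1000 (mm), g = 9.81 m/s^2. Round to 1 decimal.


Convert speed: V = 167 / 3.6 = 46.3889 m/s
Apply formula: e = 1.435 * 46.3889^2 / (9.81 * 3908)
e = 1.435 * 2151.929 / 38337.48
e = 0.080548 m = 80.5 mm

80.5


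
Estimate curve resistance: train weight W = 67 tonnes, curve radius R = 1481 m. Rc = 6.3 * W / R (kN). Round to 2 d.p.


Rc = 6.3 * W / R
Rc = 6.3 * 67 / 1481
Rc = 422.1 / 1481
Rc = 0.29 kN

0.29


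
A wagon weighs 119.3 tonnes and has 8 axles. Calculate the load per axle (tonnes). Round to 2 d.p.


Load per axle = total weight / number of axles
Load = 119.3 / 8
Load = 14.91 tonnes

14.91


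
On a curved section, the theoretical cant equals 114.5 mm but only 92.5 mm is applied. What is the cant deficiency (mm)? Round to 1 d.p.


Cant deficiency = equilibrium cant - actual cant
CD = 114.5 - 92.5
CD = 22.0 mm

22.0


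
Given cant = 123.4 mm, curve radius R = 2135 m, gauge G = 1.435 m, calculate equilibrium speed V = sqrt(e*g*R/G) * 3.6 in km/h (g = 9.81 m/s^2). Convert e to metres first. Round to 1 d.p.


Convert cant: e = 123.4 mm = 0.1234 m
V_ms = sqrt(0.1234 * 9.81 * 2135 / 1.435)
V_ms = sqrt(1801.068146) = 42.439 m/s
V = 42.439 * 3.6 = 152.8 km/h

152.8


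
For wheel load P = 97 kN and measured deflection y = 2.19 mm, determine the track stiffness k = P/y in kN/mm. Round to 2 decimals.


Track stiffness k = P / y
k = 97 / 2.19
k = 44.29 kN/mm

44.29


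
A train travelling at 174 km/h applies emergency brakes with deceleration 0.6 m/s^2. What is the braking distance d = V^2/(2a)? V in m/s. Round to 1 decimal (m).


Convert speed: V = 174 / 3.6 = 48.3333 m/s
V^2 = 2336.1111
d = 2336.1111 / (2 * 0.6)
d = 2336.1111 / 1.2
d = 1946.8 m

1946.8


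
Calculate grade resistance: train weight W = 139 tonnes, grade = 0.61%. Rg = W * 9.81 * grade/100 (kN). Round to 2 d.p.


Rg = W * 9.81 * grade / 100
Rg = 139 * 9.81 * 0.61 / 100
Rg = 1363.59 * 0.0061
Rg = 8.32 kN

8.32


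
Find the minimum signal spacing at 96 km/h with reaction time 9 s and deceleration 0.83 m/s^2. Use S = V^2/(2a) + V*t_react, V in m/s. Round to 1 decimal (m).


V = 96 / 3.6 = 26.6667 m/s
Braking distance = 26.6667^2 / (2*0.83) = 428.3802 m
Sighting distance = 26.6667 * 9 = 240.0 m
S = 428.3802 + 240.0 = 668.4 m

668.4


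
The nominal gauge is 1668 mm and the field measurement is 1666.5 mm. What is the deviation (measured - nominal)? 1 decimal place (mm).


Deviation = measured - nominal
Deviation = 1666.5 - 1668
Deviation = -1.5 mm

-1.5


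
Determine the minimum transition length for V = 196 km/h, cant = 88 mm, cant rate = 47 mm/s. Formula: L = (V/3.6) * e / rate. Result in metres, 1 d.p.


Convert speed: V = 196 / 3.6 = 54.4444 m/s
L = 54.4444 * 88 / 47
L = 4791.1111 / 47
L = 101.9 m

101.9


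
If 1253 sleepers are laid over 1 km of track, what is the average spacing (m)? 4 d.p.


Spacing = 1000 m / number of sleepers
Spacing = 1000 / 1253
Spacing = 0.7981 m

0.7981


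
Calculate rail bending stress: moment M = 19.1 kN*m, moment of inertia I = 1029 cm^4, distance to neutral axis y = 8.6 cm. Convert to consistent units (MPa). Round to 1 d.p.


Convert units:
M = 19.1 kN*m = 19100000 N*mm
y = 8.6 cm = 86 mm
I = 1029 cm^4 = 10290000 mm^4
sigma = 19100000 * 86 / 10290000
sigma = 159.6 MPa

159.6


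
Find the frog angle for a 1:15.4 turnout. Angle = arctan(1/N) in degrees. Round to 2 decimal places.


1/N = 1/15.4 = 0.064935
angle = arctan(0.064935) = 0.064844 rad
angle = 0.064844 * 180/pi = 3.72 degrees

3.72


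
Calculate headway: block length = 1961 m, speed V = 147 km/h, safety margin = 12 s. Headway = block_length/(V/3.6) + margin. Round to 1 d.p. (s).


V = 147 / 3.6 = 40.8333 m/s
Block traversal time = 1961 / 40.8333 = 48.0245 s
Headway = 48.0245 + 12
Headway = 60.0 s

60.0


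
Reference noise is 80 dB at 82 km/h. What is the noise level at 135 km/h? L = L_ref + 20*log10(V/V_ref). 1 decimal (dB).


V/V_ref = 135 / 82 = 1.646341
log10(1.646341) = 0.21652
20 * 0.21652 = 4.3304
L = 80 + 4.3304 = 84.3 dB

84.3


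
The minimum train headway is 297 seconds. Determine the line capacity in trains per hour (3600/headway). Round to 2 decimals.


Capacity = 3600 / headway
Capacity = 3600 / 297
Capacity = 12.12 trains/hour

12.12


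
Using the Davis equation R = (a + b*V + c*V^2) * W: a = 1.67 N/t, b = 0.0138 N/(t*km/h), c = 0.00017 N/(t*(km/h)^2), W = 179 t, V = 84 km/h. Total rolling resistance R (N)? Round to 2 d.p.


b*V = 0.0138 * 84 = 1.1592
c*V^2 = 0.00017 * 7056 = 1.19952
R_per_t = 1.67 + 1.1592 + 1.19952 = 4.02872 N/t
R_total = 4.02872 * 179 = 721.14 N

721.14


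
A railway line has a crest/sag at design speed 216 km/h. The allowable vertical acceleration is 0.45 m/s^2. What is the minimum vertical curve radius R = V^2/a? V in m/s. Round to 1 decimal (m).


Convert speed: V = 216 / 3.6 = 60.0 m/s
V^2 = 3600.0 m^2/s^2
R_v = 3600.0 / 0.45
R_v = 8000.0 m

8000.0


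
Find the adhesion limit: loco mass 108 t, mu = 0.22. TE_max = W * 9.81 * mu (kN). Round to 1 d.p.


TE_max = W * g * mu
TE_max = 108 * 9.81 * 0.22
TE_max = 1059.48 * 0.22
TE_max = 233.1 kN

233.1


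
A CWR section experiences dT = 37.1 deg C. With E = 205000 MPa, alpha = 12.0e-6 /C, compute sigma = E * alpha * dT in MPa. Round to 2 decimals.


sigma = E * alpha * dT
sigma = 205000 * 12.0e-6 * 37.1
sigma = 2.46 * 37.1
sigma = 91.27 MPa

91.27


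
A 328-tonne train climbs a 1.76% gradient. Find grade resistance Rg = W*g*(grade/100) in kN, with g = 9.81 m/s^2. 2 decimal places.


Rg = W * 9.81 * grade / 100
Rg = 328 * 9.81 * 1.76 / 100
Rg = 3217.68 * 0.0176
Rg = 56.63 kN

56.63


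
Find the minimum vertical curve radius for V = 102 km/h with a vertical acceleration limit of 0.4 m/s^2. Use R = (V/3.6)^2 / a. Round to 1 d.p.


Convert speed: V = 102 / 3.6 = 28.3333 m/s
V^2 = 802.7778 m^2/s^2
R_v = 802.7778 / 0.4
R_v = 2006.9 m

2006.9


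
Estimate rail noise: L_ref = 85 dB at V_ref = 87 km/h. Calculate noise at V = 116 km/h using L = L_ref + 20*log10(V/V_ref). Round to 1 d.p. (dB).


V/V_ref = 116 / 87 = 1.333333
log10(1.333333) = 0.124939
20 * 0.124939 = 2.4988
L = 85 + 2.4988 = 87.5 dB

87.5


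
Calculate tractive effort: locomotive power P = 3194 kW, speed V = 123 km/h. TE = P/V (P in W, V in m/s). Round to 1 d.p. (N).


Convert: P = 3194 kW = 3194000 W
V = 123 / 3.6 = 34.1667 m/s
TE = 3194000 / 34.1667
TE = 93482.9 N

93482.9


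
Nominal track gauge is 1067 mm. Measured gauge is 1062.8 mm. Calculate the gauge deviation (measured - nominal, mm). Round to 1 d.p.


Deviation = measured - nominal
Deviation = 1062.8 - 1067
Deviation = -4.2 mm

-4.2


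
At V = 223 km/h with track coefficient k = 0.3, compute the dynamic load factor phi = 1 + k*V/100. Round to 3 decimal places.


phi = 1 + k * V / 100
phi = 1 + 0.3 * 223 / 100
phi = 1 + 0.669
phi = 1.669

1.669


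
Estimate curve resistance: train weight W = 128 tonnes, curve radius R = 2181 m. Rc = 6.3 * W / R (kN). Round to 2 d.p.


Rc = 6.3 * W / R
Rc = 6.3 * 128 / 2181
Rc = 806.4 / 2181
Rc = 0.37 kN

0.37


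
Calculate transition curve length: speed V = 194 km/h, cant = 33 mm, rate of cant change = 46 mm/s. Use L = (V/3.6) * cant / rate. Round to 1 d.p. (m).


Convert speed: V = 194 / 3.6 = 53.8889 m/s
L = 53.8889 * 33 / 46
L = 1778.3333 / 46
L = 38.7 m

38.7


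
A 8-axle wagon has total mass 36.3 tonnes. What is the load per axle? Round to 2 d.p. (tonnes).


Load per axle = total weight / number of axles
Load = 36.3 / 8
Load = 4.54 tonnes

4.54


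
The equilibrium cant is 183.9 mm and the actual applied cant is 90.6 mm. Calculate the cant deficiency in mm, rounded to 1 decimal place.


Cant deficiency = equilibrium cant - actual cant
CD = 183.9 - 90.6
CD = 93.3 mm

93.3


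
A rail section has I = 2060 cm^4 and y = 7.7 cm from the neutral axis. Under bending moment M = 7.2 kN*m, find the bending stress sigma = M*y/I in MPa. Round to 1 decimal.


Convert units:
M = 7.2 kN*m = 7200000 N*mm
y = 7.7 cm = 77 mm
I = 2060 cm^4 = 20600000 mm^4
sigma = 7200000 * 77 / 20600000
sigma = 26.9 MPa

26.9


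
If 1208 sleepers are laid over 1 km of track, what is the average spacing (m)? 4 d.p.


Spacing = 1000 m / number of sleepers
Spacing = 1000 / 1208
Spacing = 0.8278 m

0.8278


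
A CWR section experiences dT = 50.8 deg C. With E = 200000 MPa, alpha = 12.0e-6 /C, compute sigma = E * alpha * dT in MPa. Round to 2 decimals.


sigma = E * alpha * dT
sigma = 200000 * 12.0e-6 * 50.8
sigma = 2.4 * 50.8
sigma = 121.92 MPa

121.92


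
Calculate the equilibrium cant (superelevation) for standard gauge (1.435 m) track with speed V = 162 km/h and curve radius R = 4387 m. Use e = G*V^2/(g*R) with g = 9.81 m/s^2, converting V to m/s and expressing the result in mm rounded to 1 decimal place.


Convert speed: V = 162 / 3.6 = 45.0 m/s
Apply formula: e = 1.435 * 45.0^2 / (9.81 * 4387)
e = 1.435 * 2025.0 / 43036.47
e = 0.067521 m = 67.5 mm

67.5


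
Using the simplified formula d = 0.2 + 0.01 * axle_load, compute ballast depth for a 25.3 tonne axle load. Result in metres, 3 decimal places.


d = 0.2 + 0.01 * 25.3
d = 0.2 + 0.253
d = 0.453 m

0.453


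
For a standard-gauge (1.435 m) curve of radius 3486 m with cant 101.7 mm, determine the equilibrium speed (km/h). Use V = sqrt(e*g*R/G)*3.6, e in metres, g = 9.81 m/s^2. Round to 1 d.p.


Convert cant: e = 101.7 mm = 0.1017 m
V_ms = sqrt(0.1017 * 9.81 * 3486 / 1.435)
V_ms = sqrt(2423.625102) = 49.2303 m/s
V = 49.2303 * 3.6 = 177.2 km/h

177.2


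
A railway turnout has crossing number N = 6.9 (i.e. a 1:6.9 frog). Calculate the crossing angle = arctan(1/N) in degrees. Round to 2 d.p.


1/N = 1/6.9 = 0.144928
angle = arctan(0.144928) = 0.143925 rad
angle = 0.143925 * 180/pi = 8.25 degrees

8.25


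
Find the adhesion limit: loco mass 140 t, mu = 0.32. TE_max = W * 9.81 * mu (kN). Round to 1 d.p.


TE_max = W * g * mu
TE_max = 140 * 9.81 * 0.32
TE_max = 1373.4 * 0.32
TE_max = 439.5 kN

439.5


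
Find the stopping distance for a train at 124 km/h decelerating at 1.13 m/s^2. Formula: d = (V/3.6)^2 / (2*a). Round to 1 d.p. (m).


Convert speed: V = 124 / 3.6 = 34.4444 m/s
V^2 = 1186.4198
d = 1186.4198 / (2 * 1.13)
d = 1186.4198 / 2.26
d = 525.0 m

525.0


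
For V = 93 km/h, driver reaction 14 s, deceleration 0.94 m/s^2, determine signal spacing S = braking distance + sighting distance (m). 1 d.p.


V = 93 / 3.6 = 25.8333 m/s
Braking distance = 25.8333^2 / (2*0.94) = 354.9793 m
Sighting distance = 25.8333 * 14 = 361.6667 m
S = 354.9793 + 361.6667 = 716.6 m

716.6


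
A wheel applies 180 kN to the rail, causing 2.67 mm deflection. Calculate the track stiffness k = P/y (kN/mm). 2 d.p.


Track stiffness k = P / y
k = 180 / 2.67
k = 67.42 kN/mm

67.42


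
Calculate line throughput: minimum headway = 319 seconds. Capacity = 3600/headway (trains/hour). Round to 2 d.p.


Capacity = 3600 / headway
Capacity = 3600 / 319
Capacity = 11.29 trains/hour

11.29


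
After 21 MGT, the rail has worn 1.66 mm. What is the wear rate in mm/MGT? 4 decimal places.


Wear rate = total wear / cumulative tonnage
Rate = 1.66 / 21
Rate = 0.0790 mm/MGT

0.0790


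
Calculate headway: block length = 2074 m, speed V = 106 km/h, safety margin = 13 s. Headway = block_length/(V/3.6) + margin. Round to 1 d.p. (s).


V = 106 / 3.6 = 29.4444 m/s
Block traversal time = 2074 / 29.4444 = 70.4377 s
Headway = 70.4377 + 13
Headway = 83.4 s

83.4


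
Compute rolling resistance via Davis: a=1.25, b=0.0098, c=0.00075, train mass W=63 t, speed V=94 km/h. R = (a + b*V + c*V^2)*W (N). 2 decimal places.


b*V = 0.0098 * 94 = 0.9212
c*V^2 = 0.00075 * 8836 = 6.627
R_per_t = 1.25 + 0.9212 + 6.627 = 8.7982 N/t
R_total = 8.7982 * 63 = 554.29 N

554.29


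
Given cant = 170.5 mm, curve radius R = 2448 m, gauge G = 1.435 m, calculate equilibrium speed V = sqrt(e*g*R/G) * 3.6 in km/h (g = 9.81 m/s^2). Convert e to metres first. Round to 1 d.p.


Convert cant: e = 170.5 mm = 0.1705 m
V_ms = sqrt(0.1705 * 9.81 * 2448 / 1.435)
V_ms = sqrt(2853.335916) = 53.4166 m/s
V = 53.4166 * 3.6 = 192.3 km/h

192.3


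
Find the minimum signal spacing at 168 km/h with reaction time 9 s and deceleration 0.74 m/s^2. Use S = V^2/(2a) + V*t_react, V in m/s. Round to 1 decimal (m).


V = 168 / 3.6 = 46.6667 m/s
Braking distance = 46.6667^2 / (2*0.74) = 1471.4715 m
Sighting distance = 46.6667 * 9 = 420.0 m
S = 1471.4715 + 420.0 = 1891.5 m

1891.5


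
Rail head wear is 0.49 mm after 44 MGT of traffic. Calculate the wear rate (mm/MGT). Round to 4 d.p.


Wear rate = total wear / cumulative tonnage
Rate = 0.49 / 44
Rate = 0.0111 mm/MGT

0.0111


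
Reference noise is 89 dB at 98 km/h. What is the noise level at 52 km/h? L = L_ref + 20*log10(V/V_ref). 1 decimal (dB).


V/V_ref = 52 / 98 = 0.530612
log10(0.530612) = -0.275223
20 * -0.275223 = -5.5045
L = 89 + -5.5045 = 83.5 dB

83.5


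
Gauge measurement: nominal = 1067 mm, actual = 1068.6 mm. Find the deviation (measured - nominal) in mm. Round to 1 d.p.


Deviation = measured - nominal
Deviation = 1068.6 - 1067
Deviation = 1.6 mm

1.6


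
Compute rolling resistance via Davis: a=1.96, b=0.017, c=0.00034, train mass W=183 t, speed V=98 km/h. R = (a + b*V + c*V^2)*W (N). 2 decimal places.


b*V = 0.017 * 98 = 1.666
c*V^2 = 0.00034 * 9604 = 3.26536
R_per_t = 1.96 + 1.666 + 3.26536 = 6.89136 N/t
R_total = 6.89136 * 183 = 1261.12 N

1261.12


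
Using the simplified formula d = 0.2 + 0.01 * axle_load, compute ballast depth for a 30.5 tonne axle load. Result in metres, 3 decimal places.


d = 0.2 + 0.01 * 30.5
d = 0.2 + 0.305
d = 0.505 m

0.505


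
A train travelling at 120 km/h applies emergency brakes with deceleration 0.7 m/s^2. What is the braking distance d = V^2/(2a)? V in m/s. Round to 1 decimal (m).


Convert speed: V = 120 / 3.6 = 33.3333 m/s
V^2 = 1111.1111
d = 1111.1111 / (2 * 0.7)
d = 1111.1111 / 1.4
d = 793.7 m

793.7


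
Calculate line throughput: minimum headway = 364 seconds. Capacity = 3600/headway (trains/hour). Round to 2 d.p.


Capacity = 3600 / headway
Capacity = 3600 / 364
Capacity = 9.89 trains/hour

9.89


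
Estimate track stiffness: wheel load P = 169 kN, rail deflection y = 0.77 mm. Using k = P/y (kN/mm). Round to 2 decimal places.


Track stiffness k = P / y
k = 169 / 0.77
k = 219.48 kN/mm

219.48


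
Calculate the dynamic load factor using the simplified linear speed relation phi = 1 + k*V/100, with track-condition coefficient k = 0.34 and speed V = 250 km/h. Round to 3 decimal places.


phi = 1 + k * V / 100
phi = 1 + 0.34 * 250 / 100
phi = 1 + 0.85
phi = 1.850

1.850


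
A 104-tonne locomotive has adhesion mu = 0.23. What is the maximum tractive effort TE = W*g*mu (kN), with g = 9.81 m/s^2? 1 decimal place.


TE_max = W * g * mu
TE_max = 104 * 9.81 * 0.23
TE_max = 1020.24 * 0.23
TE_max = 234.7 kN

234.7


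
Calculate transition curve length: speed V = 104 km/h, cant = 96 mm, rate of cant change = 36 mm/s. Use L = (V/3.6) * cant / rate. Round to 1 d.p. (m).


Convert speed: V = 104 / 3.6 = 28.8889 m/s
L = 28.8889 * 96 / 36
L = 2773.3333 / 36
L = 77.0 m

77.0


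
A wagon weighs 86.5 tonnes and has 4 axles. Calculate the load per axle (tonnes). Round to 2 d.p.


Load per axle = total weight / number of axles
Load = 86.5 / 4
Load = 21.63 tonnes

21.63


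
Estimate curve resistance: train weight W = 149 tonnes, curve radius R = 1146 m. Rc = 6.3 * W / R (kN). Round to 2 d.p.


Rc = 6.3 * W / R
Rc = 6.3 * 149 / 1146
Rc = 938.7 / 1146
Rc = 0.82 kN

0.82


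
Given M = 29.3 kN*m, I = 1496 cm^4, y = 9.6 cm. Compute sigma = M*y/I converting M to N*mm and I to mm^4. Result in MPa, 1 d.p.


Convert units:
M = 29.3 kN*m = 29300000 N*mm
y = 9.6 cm = 96 mm
I = 1496 cm^4 = 14960000 mm^4
sigma = 29300000 * 96 / 14960000
sigma = 188.0 MPa

188.0


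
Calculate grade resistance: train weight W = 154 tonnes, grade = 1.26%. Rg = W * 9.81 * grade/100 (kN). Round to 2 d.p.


Rg = W * 9.81 * grade / 100
Rg = 154 * 9.81 * 1.26 / 100
Rg = 1510.74 * 0.0126
Rg = 19.04 kN

19.04


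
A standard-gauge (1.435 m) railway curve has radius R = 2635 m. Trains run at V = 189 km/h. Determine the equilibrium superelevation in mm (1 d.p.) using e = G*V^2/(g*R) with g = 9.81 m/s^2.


Convert speed: V = 189 / 3.6 = 52.5 m/s
Apply formula: e = 1.435 * 52.5^2 / (9.81 * 2635)
e = 1.435 * 2756.25 / 25849.35
e = 0.15301 m = 153.0 mm

153.0


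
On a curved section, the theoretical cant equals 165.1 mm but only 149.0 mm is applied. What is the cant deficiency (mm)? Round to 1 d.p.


Cant deficiency = equilibrium cant - actual cant
CD = 165.1 - 149.0
CD = 16.1 mm

16.1


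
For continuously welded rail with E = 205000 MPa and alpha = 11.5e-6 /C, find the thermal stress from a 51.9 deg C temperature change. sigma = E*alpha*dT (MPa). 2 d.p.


sigma = E * alpha * dT
sigma = 205000 * 11.5e-6 * 51.9
sigma = 2.3575 * 51.9
sigma = 122.35 MPa

122.35


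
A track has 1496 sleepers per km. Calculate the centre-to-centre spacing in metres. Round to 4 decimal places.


Spacing = 1000 m / number of sleepers
Spacing = 1000 / 1496
Spacing = 0.6684 m

0.6684


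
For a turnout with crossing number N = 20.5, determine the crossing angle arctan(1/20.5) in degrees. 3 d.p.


1/N = 1/20.5 = 0.04878
angle = arctan(0.04878) = 0.048742 rad
angle = 0.048742 * 180/pi = 2.793 degrees

2.793


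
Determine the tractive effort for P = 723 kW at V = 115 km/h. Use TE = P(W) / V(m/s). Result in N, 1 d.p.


Convert: P = 723 kW = 723000 W
V = 115 / 3.6 = 31.9444 m/s
TE = 723000 / 31.9444
TE = 22633.0 N

22633.0


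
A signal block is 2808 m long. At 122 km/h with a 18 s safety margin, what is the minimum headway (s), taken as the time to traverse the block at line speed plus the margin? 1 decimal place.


V = 122 / 3.6 = 33.8889 m/s
Block traversal time = 2808 / 33.8889 = 82.859 s
Headway = 82.859 + 18
Headway = 100.9 s

100.9


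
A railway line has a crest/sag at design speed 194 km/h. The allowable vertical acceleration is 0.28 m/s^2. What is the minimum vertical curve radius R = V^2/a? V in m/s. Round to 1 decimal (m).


Convert speed: V = 194 / 3.6 = 53.8889 m/s
V^2 = 2904.0123 m^2/s^2
R_v = 2904.0123 / 0.28
R_v = 10371.5 m

10371.5


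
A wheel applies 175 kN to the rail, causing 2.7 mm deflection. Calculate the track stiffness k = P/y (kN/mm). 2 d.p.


Track stiffness k = P / y
k = 175 / 2.7
k = 64.81 kN/mm

64.81


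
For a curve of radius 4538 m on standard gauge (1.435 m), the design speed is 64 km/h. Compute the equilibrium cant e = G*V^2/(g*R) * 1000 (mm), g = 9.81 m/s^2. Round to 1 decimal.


Convert speed: V = 64 / 3.6 = 17.7778 m/s
Apply formula: e = 1.435 * 17.7778^2 / (9.81 * 4538)
e = 1.435 * 316.0494 / 44517.78
e = 0.010188 m = 10.2 mm

10.2


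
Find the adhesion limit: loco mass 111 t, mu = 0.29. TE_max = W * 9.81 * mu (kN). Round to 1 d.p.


TE_max = W * g * mu
TE_max = 111 * 9.81 * 0.29
TE_max = 1088.91 * 0.29
TE_max = 315.8 kN

315.8


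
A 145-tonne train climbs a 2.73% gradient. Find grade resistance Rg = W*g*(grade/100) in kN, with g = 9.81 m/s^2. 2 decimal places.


Rg = W * 9.81 * grade / 100
Rg = 145 * 9.81 * 2.73 / 100
Rg = 1422.45 * 0.0273
Rg = 38.83 kN

38.83


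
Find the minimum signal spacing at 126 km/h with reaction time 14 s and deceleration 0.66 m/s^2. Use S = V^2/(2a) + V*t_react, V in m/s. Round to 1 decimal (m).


V = 126 / 3.6 = 35.0 m/s
Braking distance = 35.0^2 / (2*0.66) = 928.0303 m
Sighting distance = 35.0 * 14 = 490.0 m
S = 928.0303 + 490.0 = 1418.0 m

1418.0


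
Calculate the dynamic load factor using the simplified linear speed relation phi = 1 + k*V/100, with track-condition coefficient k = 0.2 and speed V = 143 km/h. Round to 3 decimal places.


phi = 1 + k * V / 100
phi = 1 + 0.2 * 143 / 100
phi = 1 + 0.286
phi = 1.286

1.286


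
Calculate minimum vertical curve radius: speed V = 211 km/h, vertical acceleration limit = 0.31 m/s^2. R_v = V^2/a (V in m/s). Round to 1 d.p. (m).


Convert speed: V = 211 / 3.6 = 58.6111 m/s
V^2 = 3435.2623 m^2/s^2
R_v = 3435.2623 / 0.31
R_v = 11081.5 m

11081.5


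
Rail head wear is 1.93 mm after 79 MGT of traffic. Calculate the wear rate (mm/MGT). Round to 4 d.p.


Wear rate = total wear / cumulative tonnage
Rate = 1.93 / 79
Rate = 0.0244 mm/MGT

0.0244


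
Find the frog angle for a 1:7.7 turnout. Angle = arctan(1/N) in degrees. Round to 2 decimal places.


1/N = 1/7.7 = 0.12987
angle = arctan(0.12987) = 0.129147 rad
angle = 0.129147 * 180/pi = 7.40 degrees

7.40


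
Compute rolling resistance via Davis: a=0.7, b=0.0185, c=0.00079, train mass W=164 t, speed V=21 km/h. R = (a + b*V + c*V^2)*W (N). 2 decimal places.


b*V = 0.0185 * 21 = 0.3885
c*V^2 = 0.00079 * 441 = 0.34839
R_per_t = 0.7 + 0.3885 + 0.34839 = 1.43689 N/t
R_total = 1.43689 * 164 = 235.65 N

235.65


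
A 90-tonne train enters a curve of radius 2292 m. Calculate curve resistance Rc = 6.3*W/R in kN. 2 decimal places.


Rc = 6.3 * W / R
Rc = 6.3 * 90 / 2292
Rc = 567.0 / 2292
Rc = 0.25 kN

0.25


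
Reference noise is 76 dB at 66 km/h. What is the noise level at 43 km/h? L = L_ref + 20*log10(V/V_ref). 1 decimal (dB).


V/V_ref = 43 / 66 = 0.651515
log10(0.651515) = -0.186075
20 * -0.186075 = -3.7215
L = 76 + -3.7215 = 72.3 dB

72.3


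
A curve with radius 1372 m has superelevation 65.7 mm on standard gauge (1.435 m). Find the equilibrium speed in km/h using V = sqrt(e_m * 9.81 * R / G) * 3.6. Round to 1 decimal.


Convert cant: e = 65.7 mm = 0.0657 m
V_ms = sqrt(0.0657 * 9.81 * 1372 / 1.435)
V_ms = sqrt(616.221132) = 24.8238 m/s
V = 24.8238 * 3.6 = 89.4 km/h

89.4
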